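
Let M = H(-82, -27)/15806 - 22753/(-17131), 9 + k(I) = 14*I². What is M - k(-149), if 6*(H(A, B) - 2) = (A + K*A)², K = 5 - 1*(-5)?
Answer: -126232186422794/406158879 ≈ -3.1080e+5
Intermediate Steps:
K = 10 (K = 5 + 5 = 10)
k(I) = -9 + 14*I²
H(A, B) = 2 + 121*A²/6 (H(A, B) = 2 + (A + 10*A)²/6 = 2 + (11*A)²/6 = 2 + (121*A²)/6 = 2 + 121*A²/6)
M = 4023964801/406158879 (M = (2 + (121/6)*(-82)²)/15806 - 22753/(-17131) = (2 + (121/6)*6724)*(1/15806) - 22753*(-1/17131) = (2 + 406802/3)*(1/15806) + 22753/17131 = (406808/3)*(1/15806) + 22753/17131 = 203404/23709 + 22753/17131 = 4023964801/406158879 ≈ 9.9074)
M - k(-149) = 4023964801/406158879 - (-9 + 14*(-149)²) = 4023964801/406158879 - (-9 + 14*22201) = 4023964801/406158879 - (-9 + 310814) = 4023964801/406158879 - 1*310805 = 4023964801/406158879 - 310805 = -126232186422794/406158879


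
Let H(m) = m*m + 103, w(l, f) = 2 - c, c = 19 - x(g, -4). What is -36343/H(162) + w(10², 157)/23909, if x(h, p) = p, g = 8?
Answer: -869478074/629930423 ≈ -1.3803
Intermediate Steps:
c = 23 (c = 19 - 1*(-4) = 19 + 4 = 23)
w(l, f) = -21 (w(l, f) = 2 - 1*23 = 2 - 23 = -21)
H(m) = 103 + m² (H(m) = m² + 103 = 103 + m²)
-36343/H(162) + w(10², 157)/23909 = -36343/(103 + 162²) - 21/23909 = -36343/(103 + 26244) - 21*1/23909 = -36343/26347 - 21/23909 = -869478074/629930423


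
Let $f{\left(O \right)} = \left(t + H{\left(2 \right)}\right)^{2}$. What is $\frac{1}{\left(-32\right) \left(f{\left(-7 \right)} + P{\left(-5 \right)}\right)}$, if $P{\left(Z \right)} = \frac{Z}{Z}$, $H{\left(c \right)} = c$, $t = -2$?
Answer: $- \frac{1}{32} \approx -0.03125$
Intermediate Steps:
$P{\left(Z \right)} = 1$
$f{\left(O \right)} = 0$ ($f{\left(O \right)} = \left(-2 + 2\right)^{2} = 0^{2} = 0$)
$\frac{1}{\left(-32\right) \left(f{\left(-7 \right)} + P{\left(-5 \right)}\right)} = \frac{1}{\left(-32\right) \left(0 + 1\right)} = \frac{1}{\left(-32\right) 1} = \frac{1}{-32} = - \frac{1}{32}$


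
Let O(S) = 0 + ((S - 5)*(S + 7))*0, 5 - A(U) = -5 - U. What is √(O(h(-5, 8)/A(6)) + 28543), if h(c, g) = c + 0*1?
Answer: √28543 ≈ 168.95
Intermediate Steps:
A(U) = 10 + U (A(U) = 5 - (-5 - U) = 5 + (5 + U) = 10 + U)
h(c, g) = c (h(c, g) = c + 0 = c)
O(S) = 0 (O(S) = 0 + ((-5 + S)*(7 + S))*0 = 0 + 0 = 0)
√(O(h(-5, 8)/A(6)) + 28543) = √(0 + 28543) = √28543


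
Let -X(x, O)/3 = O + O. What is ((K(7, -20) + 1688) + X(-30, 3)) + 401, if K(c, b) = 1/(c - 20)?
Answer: 26922/13 ≈ 2070.9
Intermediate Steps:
X(x, O) = -6*O (X(x, O) = -3*(O + O) = -6*O)
K(c, b) = 1/(-20 + c)
((K(7, -20) + 1688) + X(-30, 3)) + 401 = ((1/(-20 + 7) + 1688) - 6*3) + 401 = ((1/(-13) + 1688) - 18) + 401 = ((-1/13 + 1688) - 18) + 401 = (21943/13 - 18) + 401 = 21709/13 + 401 = 26922/13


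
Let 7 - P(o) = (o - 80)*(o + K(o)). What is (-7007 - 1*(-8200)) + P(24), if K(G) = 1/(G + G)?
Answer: 15271/6 ≈ 2545.2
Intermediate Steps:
K(G) = 1/(2*G)
P(o) = 7 - (-80 + o)*(o + 1/(2*o)) (P(o) = 7 - (o - 80)*(o + 1/(2*o)) = 7 - (-80 + o)*(o + 1/(2*o)))
(-7007 - 1*(-8200)) + P(24) = (-7007 - 1*(-8200)) + (13/2 - 1*24² + 40/24 + 80*24) = (-7007 + 8200) + (13/2 - 1*576 + 40*(1/24) + 1920) = 1193 + (13/2 - 576 + 5/3 + 1920) = 1193 + 8113/6 = 15271/6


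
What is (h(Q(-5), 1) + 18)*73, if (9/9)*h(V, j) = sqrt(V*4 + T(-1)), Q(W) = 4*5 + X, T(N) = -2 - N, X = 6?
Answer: 1314 + 73*sqrt(103) ≈ 2054.9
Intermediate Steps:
Q(W) = 26 (Q(W) = 4*5 + 6 = 20 + 6 = 26)
h(V, j) = sqrt(-1 + 4*V) (h(V, j) = sqrt(V*4 + (-2 - 1*(-1))) = sqrt(4*V + (-2 + 1)) = sqrt(4*V - 1) = sqrt(-1 + 4*V))
(h(Q(-5), 1) + 18)*73 = (sqrt(-1 + 4*26) + 18)*73 = (sqrt(-1 + 104) + 18)*73 = (sqrt(103) + 18)*73 = (18 + sqrt(103))*73 = 1314 + 73*sqrt(103)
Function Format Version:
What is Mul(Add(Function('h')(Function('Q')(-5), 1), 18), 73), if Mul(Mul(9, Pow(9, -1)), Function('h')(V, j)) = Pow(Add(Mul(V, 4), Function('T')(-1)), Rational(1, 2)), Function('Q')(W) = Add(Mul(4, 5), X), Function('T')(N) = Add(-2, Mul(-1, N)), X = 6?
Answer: Add(1314, Mul(73, Pow(103, Rational(1, 2)))) ≈ 2054.9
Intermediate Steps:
Function('Q')(W) = 26 (Function('Q')(W) = Add(Mul(4, 5), 6) = Add(20, 6) = 26)
Function('h')(V, j) = Pow(Add(-1, Mul(4, V)), Rational(1, 2)) (Function('h')(V, j) = Pow(Add(Mul(V, 4), Add(-2, Mul(-1, -1))), Rational(1, 2)) = Pow(Add(Mul(4, V), Add(-2, 1)), Rational(1, 2)) = Pow(Add(Mul(4, V), -1), Rational(1, 2)) = Pow(Add(-1, Mul(4, V)), Rational(1, 2)))
Mul(Add(Function('h')(Function('Q')(-5), 1), 18), 73) = Mul(Add(Pow(Add(-1, Mul(4, 26)), Rational(1, 2)), 18), 73) = Mul(Add(Pow(Add(-1, 104), Rational(1, 2)), 18), 73) = Mul(Add(Pow(103, Rational(1, 2)), 18), 73) = Mul(Add(18, Pow(103, Rational(1, 2))), 73) = Add(1314, Mul(73, Pow(103, Rational(1, 2))))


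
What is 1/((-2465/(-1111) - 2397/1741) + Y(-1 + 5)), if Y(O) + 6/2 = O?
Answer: 1934251/3562749 ≈ 0.54291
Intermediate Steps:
Y(O) = -3 + O
1/((-2465/(-1111) - 2397/1741) + Y(-1 + 5)) = 1/((-2465/(-1111) - 2397/1741) + (-3 + (-1 + 5))) = 1/((-2465*(-1/1111) - 2397*1/1741) + (-3 + 4)) = 1/((2465/1111 - 2397/1741) + 1) = 1/(1628498/1934251 + 1) = 1/(3562749/1934251) = 1934251/3562749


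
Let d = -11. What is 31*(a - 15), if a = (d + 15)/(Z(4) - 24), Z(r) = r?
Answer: -2356/5 ≈ -471.20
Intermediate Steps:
a = -⅕ (a = (-11 + 15)/(4 - 24) = 4/(-20) = 4*(-1/20) = -⅕ ≈ -0.20000)
31*(a - 15) = 31*(-⅕ - 15) = 31*(-76/5) = -2356/5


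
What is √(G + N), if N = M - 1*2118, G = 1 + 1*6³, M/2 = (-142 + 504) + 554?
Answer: I*√69 ≈ 8.3066*I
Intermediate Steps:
M = 1832 (M = 2*((-142 + 504) + 554) = 2*(362 + 554) = 2*916 = 1832)
G = 217 (G = 1 + 1*216 = 1 + 216 = 217)
N = -286 (N = 1832 - 1*2118 = 1832 - 2118 = -286)
√(G + N) = √(217 - 286) = √(-69) = I*√69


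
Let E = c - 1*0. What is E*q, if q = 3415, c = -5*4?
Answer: -68300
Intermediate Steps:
c = -20
E = -20 (E = -20 - 1*0 = -20 + 0 = -20)
E*q = -20*3415 = -68300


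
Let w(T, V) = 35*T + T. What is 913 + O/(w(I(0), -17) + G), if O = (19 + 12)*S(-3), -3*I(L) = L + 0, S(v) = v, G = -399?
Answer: 121460/133 ≈ 913.23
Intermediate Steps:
I(L) = -L/3 (I(L) = -(L + 0)/3 = -L/3)
w(T, V) = 36*T
O = -93 (O = (19 + 12)*(-3) = 31*(-3) = -93)
913 + O/(w(I(0), -17) + G) = 913 - 93/(36*(-⅓*0) - 399) = 913 - 93/(36*0 - 399) = 913 - 93/(0 - 399) = 913 - 93/(-399) = 913 - 93*(-1/399) = 913 + 31/133 = 121460/133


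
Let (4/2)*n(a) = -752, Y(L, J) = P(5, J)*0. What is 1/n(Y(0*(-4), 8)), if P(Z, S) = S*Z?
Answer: -1/376 ≈ -0.0026596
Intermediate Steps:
Y(L, J) = 0 (Y(L, J) = (J*5)*0 = (5*J)*0 = 0)
n(a) = -376 (n(a) = (½)*(-752) = -376)
1/n(Y(0*(-4), 8)) = 1/(-376) = -1/376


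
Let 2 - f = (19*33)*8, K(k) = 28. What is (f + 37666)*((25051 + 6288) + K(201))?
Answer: 1024195284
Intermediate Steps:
f = -5014 (f = 2 - 19*33*8 = 2 - 627*8 = 2 - 1*5016 = 2 - 5016 = -5014)
(f + 37666)*((25051 + 6288) + K(201)) = (-5014 + 37666)*((25051 + 6288) + 28) = 32652*(31339 + 28) = 32652*31367 = 1024195284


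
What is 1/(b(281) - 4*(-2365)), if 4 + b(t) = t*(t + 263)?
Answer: 1/162320 ≈ 6.1607e-6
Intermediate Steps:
b(t) = -4 + t*(263 + t) (b(t) = -4 + t*(t + 263) = -4 + t*(263 + t))
1/(b(281) - 4*(-2365)) = 1/((-4 + 281² + 263*281) - 4*(-2365)) = 1/((-4 + 78961 + 73903) + 9460) = 1/(152860 + 9460) = 1/162320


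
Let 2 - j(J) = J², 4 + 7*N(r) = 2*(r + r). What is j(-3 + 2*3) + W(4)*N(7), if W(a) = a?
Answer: 47/7 ≈ 6.7143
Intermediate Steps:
N(r) = -4/7 + 4*r/7 (N(r) = -4/7 + (2*(r + r))/7 = -4/7 + (2*(2*r))/7 = -4/7 + (4*r)/7 = -4/7 + 4*r/7)
j(J) = 2 - J²
j(-3 + 2*3) + W(4)*N(7) = (2 - (-3 + 2*3)²) + 4*(-4/7 + (4/7)*7) = (2 - (-3 + 6)²) + 4*(-4/7 + 4) = (2 - 1*3²) + 4*(24/7) = (2 - 1*9) + 96/7 = (2 - 9) + 96/7 = -7 + 96/7 = 47/7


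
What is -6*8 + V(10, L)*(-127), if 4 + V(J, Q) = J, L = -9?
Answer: -810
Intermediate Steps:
V(J, Q) = -4 + J
-6*8 + V(10, L)*(-127) = -6*8 + (-4 + 10)*(-127) = -48 + 6*(-127) = -48 - 762 = -810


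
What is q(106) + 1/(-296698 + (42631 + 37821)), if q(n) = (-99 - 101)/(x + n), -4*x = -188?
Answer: -14416451/11028546 ≈ -1.3072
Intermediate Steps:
x = 47 (x = -¼*(-188) = 47)
q(n) = -200/(47 + n) (q(n) = (-99 - 101)/(47 + n) = -200/(47 + n))
q(106) + 1/(-296698 + (42631 + 37821)) = -200/(47 + 106) + 1/(-296698 + (42631 + 37821)) = -200/153 + 1/(-296698 + 80452) = -200*1/153 + 1/(-216246) = -200/153 - 1/216246 = -14416451/11028546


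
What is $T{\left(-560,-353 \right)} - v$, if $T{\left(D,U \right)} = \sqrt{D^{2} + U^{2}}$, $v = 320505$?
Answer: $-320505 + \sqrt{438209} \approx -3.1984 \cdot 10^{5}$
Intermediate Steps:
$T{\left(-560,-353 \right)} - v = \sqrt{\left(-560\right)^{2} + \left(-353\right)^{2}} - 320505 = \sqrt{313600 + 124609} - 320505 = \sqrt{438209} - 320505 = -320505 + \sqrt{438209}$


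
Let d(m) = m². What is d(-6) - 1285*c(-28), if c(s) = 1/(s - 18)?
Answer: 2941/46 ≈ 63.935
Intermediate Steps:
c(s) = 1/(-18 + s)
d(-6) - 1285*c(-28) = (-6)² - 1285/(-18 - 28) = 36 - 1285/(-46) = 36 - 1285*(-1/46) = 36 + 1285/46 = 2941/46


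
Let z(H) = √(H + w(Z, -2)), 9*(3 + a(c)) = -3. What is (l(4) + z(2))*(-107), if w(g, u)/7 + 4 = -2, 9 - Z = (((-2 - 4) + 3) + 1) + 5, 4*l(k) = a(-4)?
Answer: 535/6 - 214*I*√10 ≈ 89.167 - 676.73*I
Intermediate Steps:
a(c) = -10/3 (a(c) = -3 + (⅑)*(-3) = -3 - ⅓ = -10/3)
l(k) = -⅚ (l(k) = (¼)*(-10/3) = -⅚)
Z = 6 (Z = 9 - ((((-2 - 4) + 3) + 1) + 5) = 9 - (((-6 + 3) + 1) + 5) = 9 - ((-3 + 1) + 5) = 9 - (-2 + 5) = 9 - 1*3 = 9 - 3 = 6)
w(g, u) = -42 (w(g, u) = -28 + 7*(-2) = -28 - 14 = -42)
z(H) = √(-42 + H) (z(H) = √(H - 42) = √(-42 + H))
(l(4) + z(2))*(-107) = (-⅚ + √(-42 + 2))*(-107) = (-⅚ + √(-40))*(-107) = (-⅚ + 2*I*√10)*(-107) = 535/6 - 214*I*√10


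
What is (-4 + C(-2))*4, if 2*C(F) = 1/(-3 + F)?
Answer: -82/5 ≈ -16.400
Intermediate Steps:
C(F) = 1/(2*(-3 + F))
(-4 + C(-2))*4 = (-4 + 1/(2*(-3 - 2)))*4 = (-4 + (½)/(-5))*4 = (-4 + (½)*(-⅕))*4 = (-4 - ⅒)*4 = -41/10*4 = -82/5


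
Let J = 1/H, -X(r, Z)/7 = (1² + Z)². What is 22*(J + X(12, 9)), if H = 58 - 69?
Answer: -15402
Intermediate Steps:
X(r, Z) = -7*(1 + Z)² (X(r, Z) = -7*(1² + Z)² = -7*(1 + Z)²)
H = -11
J = -1/11 (J = 1/(-11) = -1/11 ≈ -0.090909)
22*(J + X(12, 9)) = 22*(-1/11 - 7*(1 + 9)²) = 22*(-1/11 - 7*10²) = 22*(-1/11 - 7*100) = 22*(-1/11 - 700) = 22*(-7701/11) = -15402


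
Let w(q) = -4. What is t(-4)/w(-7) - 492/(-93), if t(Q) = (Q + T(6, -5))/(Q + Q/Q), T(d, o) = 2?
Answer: 953/186 ≈ 5.1237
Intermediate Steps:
t(Q) = (2 + Q)/(1 + Q) (t(Q) = (Q + 2)/(Q + Q/Q) = (2 + Q)/(Q + 1) = (2 + Q)/(1 + Q))
t(-4)/w(-7) - 492/(-93) = ((2 - 4)/(1 - 4))/(-4) - 492/(-93) = (-2/(-3))*(-¼) - 492*(-1/93) = -⅓*(-2)*(-¼) + 164/31 = (⅔)*(-¼) + 164/31 = -⅙ + 164/31 = 953/186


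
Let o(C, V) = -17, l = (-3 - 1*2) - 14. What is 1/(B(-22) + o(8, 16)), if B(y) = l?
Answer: -1/36 ≈ -0.027778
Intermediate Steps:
l = -19 (l = (-3 - 2) - 14 = -5 - 14 = -19)
B(y) = -19
1/(B(-22) + o(8, 16)) = 1/(-19 - 17) = 1/(-36) = -1/36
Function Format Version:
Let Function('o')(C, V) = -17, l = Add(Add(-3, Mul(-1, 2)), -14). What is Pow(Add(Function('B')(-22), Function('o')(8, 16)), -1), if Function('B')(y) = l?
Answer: Rational(-1, 36) ≈ -0.027778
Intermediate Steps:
l = -19 (l = Add(Add(-3, -2), -14) = Add(-5, -14) = -19)
Function('B')(y) = -19
Pow(Add(Function('B')(-22), Function('o')(8, 16)), -1) = Pow(Add(-19, -17), -1) = Pow(-36, -1) = Rational(-1, 36)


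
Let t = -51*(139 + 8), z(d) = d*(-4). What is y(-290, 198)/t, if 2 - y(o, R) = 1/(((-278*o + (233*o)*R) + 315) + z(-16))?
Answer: -1266463/4747336377 ≈ -0.00026677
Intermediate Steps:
z(d) = -4*d
y(o, R) = 2 - 1/(379 - 278*o + 233*R*o) (y(o, R) = 2 - 1/(((-278*o + (233*o)*R) + 315) - 4*(-16)) = 2 - 1/(((-278*o + 233*R*o) + 315) + 64) = 2 - 1/((315 - 278*o + 233*R*o) + 64) = 2 - 1/(379 - 278*o + 233*R*o))
t = -7497 (t = -51*147 = -7497)
y(-290, 198)/t = ((757 - 556*(-290) + 466*198*(-290))/(379 - 278*(-290) + 233*198*(-290)))/(-7497) = ((757 + 161240 - 26757720)/(379 + 80620 - 13378860))*(-1/7497) = (-26595723/(-13297861))*(-1/7497) = -1/13297861*(-26595723)*(-1/7497) = (26595723/13297861)*(-1/7497) = -1266463/4747336377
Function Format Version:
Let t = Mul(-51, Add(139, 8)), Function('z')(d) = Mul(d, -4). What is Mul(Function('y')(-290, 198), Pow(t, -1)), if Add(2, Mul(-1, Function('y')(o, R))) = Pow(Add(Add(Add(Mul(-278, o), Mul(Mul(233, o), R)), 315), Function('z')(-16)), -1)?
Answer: Rational(-1266463, 4747336377) ≈ -0.00026677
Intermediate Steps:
Function('z')(d) = Mul(-4, d)
Function('y')(o, R) = Add(2, Mul(-1, Pow(Add(379, Mul(-278, o), Mul(233, R, o)), -1))) (Function('y')(o, R) = Add(2, Mul(-1, Pow(Add(Add(Add(Mul(-278, o), Mul(Mul(233, o), R)), 315), Mul(-4, -16)), -1))) = Add(2, Mul(-1, Pow(Add(Add(Add(Mul(-278, o), Mul(233, R, o)), 315), 64), -1))) = Add(2, Mul(-1, Pow(Add(Add(315, Mul(-278, o), Mul(233, R, o)), 64), -1))) = Add(2, Mul(-1, Pow(Add(379, Mul(-278, o), Mul(233, R, o)), -1))))
t = -7497 (t = Mul(-51, 147) = -7497)
Mul(Function('y')(-290, 198), Pow(t, -1)) = Mul(Mul(Pow(Add(379, Mul(-278, -290), Mul(233, 198, -290)), -1), Add(757, Mul(-556, -290), Mul(466, 198, -290))), Pow(-7497, -1)) = Mul(Mul(Pow(Add(379, 80620, -13378860), -1), Add(757, 161240, -26757720)), Rational(-1, 7497)) = Mul(Mul(Pow(-13297861, -1), -26595723), Rational(-1, 7497)) = Mul(Mul(Rational(-1, 13297861), -26595723), Rational(-1, 7497)) = Mul(Rational(26595723, 13297861), Rational(-1, 7497)) = Rational(-1266463, 4747336377)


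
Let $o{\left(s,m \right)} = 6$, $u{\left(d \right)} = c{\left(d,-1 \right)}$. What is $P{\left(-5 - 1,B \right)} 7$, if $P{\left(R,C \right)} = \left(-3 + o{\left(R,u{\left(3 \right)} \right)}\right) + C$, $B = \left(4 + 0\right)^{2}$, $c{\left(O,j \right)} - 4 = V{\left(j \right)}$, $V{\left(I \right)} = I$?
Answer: $133$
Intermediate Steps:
$c{\left(O,j \right)} = 4 + j$
$u{\left(d \right)} = 3$ ($u{\left(d \right)} = 4 - 1 = 3$)
$B = 16$ ($B = 4^{2} = 16$)
$P{\left(R,C \right)} = 3 + C$ ($P{\left(R,C \right)} = \left(-3 + 6\right) + C = 3 + C$)
$P{\left(-5 - 1,B \right)} 7 = \left(3 + 16\right) 7 = 19 \cdot 7 = 133$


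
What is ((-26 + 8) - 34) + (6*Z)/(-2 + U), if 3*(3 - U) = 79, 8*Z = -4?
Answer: -3943/76 ≈ -51.882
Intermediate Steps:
Z = -½ (Z = (⅛)*(-4) = -½ ≈ -0.50000)
U = -70/3 (U = 3 - ⅓*79 = 3 - 79/3 = -70/3 ≈ -23.333)
((-26 + 8) - 34) + (6*Z)/(-2 + U) = ((-26 + 8) - 34) + (6*(-½))/(-2 - 70/3) = (-18 - 34) - 3/(-76/3) = -52 - 3/76*(-3) = -52 + 9/76 = -3943/76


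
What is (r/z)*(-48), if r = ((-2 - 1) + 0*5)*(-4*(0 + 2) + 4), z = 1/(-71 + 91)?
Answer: -11520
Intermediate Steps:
z = 1/20 ≈ 0.050000
r = 12 (r = (-3 + 0)*(-4*2 + 4) = -3*(-8 + 4) = -3*(-4) = 12)
(r/z)*(-48) = (12/(1/20))*(-48) = (20*12)*(-48) = 240*(-48) = -11520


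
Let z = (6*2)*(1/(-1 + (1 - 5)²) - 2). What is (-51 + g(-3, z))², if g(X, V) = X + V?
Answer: 148996/25 ≈ 5959.8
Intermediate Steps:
z = -116/5 (z = 12*(1/(-1 + (-4)²) - 2) = 12*(1/(-1 + 16) - 2) = 12*(1/15 - 2) = 12*(-29/15) = -116/5 ≈ -23.200)
g(X, V) = V + X
(-51 + g(-3, z))² = (-51 + (-116/5 - 3))² = (-51 - 131/5)² = (-386/5)² = 148996/25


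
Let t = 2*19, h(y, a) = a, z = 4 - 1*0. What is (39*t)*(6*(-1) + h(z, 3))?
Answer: -4446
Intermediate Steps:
z = 4 (z = 4 + 0 = 4)
t = 38
(39*t)*(6*(-1) + h(z, 3)) = (39*38)*(6*(-1) + 3) = 1482*(-6 + 3) = 1482*(-3) = -4446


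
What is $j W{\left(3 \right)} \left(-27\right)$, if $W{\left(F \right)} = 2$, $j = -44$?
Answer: $2376$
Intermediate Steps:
$j W{\left(3 \right)} \left(-27\right) = \left(-44\right) 2 \left(-27\right) = \left(-88\right) \left(-27\right) = 2376$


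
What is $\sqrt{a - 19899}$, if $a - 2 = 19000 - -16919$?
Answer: $\sqrt{16022} \approx 126.58$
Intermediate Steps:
$a = 35921$ ($a = 2 + \left(19000 - -16919\right) = 2 + \left(19000 + 16919\right) = 2 + 35919 = 35921$)
$\sqrt{a - 19899} = \sqrt{35921 - 19899} = \sqrt{16022}$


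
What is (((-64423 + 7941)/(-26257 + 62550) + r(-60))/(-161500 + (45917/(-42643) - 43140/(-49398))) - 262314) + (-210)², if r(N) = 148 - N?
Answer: -449039371251011390458060/2057793581624273363 ≈ -2.1821e+5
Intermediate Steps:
(((-64423 + 7941)/(-26257 + 62550) + r(-60))/(-161500 + (45917/(-42643) - 43140/(-49398))) - 262314) + (-210)² = (((-64423 + 7941)/(-26257 + 62550) + (148 - 1*(-60)))/(-161500 + (45917/(-42643) - 43140/(-49398))) - 262314) + (-210)² = ((-56482/36293 + (148 + 60))/(-161500 + (45917*(-1/42643) - 43140*(-1/49398))) - 262314) + 44100 = ((-56482*1/36293 + 208)/(-161500 + (-45917/42643 + 7190/8233)) - 262314) + 44100 = ((-56482/36293 + 208)/(-161500 - 71431491/351079819) - 262314) + 44100 = (7492462/(36293*(-56699462199991/351079819)) - 262314) + 44100 = ((7492462/36293)*(-351079819/56699462199991) - 262314) + 44100 = (-2630452202824378/2057793581624273363 - 262314) + 44100 = -539788068200641845766360/2057793581624273363 + 44100 = -449039371251011390458060/2057793581624273363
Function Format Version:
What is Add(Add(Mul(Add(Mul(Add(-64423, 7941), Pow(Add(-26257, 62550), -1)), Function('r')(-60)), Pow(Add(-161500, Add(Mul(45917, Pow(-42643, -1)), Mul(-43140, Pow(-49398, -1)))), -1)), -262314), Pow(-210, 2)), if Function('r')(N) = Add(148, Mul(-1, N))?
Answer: Rational(-449039371251011390458060, 2057793581624273363) ≈ -2.1821e+5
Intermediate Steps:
Add(Add(Mul(Add(Mul(Add(-64423, 7941), Pow(Add(-26257, 62550), -1)), Function('r')(-60)), Pow(Add(-161500, Add(Mul(45917, Pow(-42643, -1)), Mul(-43140, Pow(-49398, -1)))), -1)), -262314), Pow(-210, 2)) = Add(Add(Mul(Add(Mul(Add(-64423, 7941), Pow(Add(-26257, 62550), -1)), Add(148, Mul(-1, -60))), Pow(Add(-161500, Add(Mul(45917, Pow(-42643, -1)), Mul(-43140, Pow(-49398, -1)))), -1)), -262314), Pow(-210, 2)) = Add(Add(Mul(Add(Mul(-56482, Pow(36293, -1)), Add(148, 60)), Pow(Add(-161500, Add(Mul(45917, Rational(-1, 42643)), Mul(-43140, Rational(-1, 49398)))), -1)), -262314), 44100) = Add(Add(Mul(Add(Mul(-56482, Rational(1, 36293)), 208), Pow(Add(-161500, Add(Rational(-45917, 42643), Rational(7190, 8233))), -1)), -262314), 44100) = Add(Add(Mul(Add(Rational(-56482, 36293), 208), Pow(Add(-161500, Rational(-71431491, 351079819)), -1)), -262314), 44100) = Add(Add(Mul(Rational(7492462, 36293), Pow(Rational(-56699462199991, 351079819), -1)), -262314), 44100) = Add(Add(Mul(Rational(7492462, 36293), Rational(-351079819, 56699462199991)), -262314), 44100) = Add(Add(Rational(-2630452202824378, 2057793581624273363), -262314), 44100) = Add(Rational(-539788068200641845766360, 2057793581624273363), 44100) = Rational(-449039371251011390458060, 2057793581624273363)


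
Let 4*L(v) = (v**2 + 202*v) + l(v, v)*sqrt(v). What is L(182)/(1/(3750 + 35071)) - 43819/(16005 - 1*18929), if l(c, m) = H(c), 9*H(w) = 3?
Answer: 1983292260907/2924 + 38821*sqrt(182)/12 ≈ 6.7832e+8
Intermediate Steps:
H(w) = 1/3 (H(w) = (1/9)*3 = 1/3)
l(c, m) = 1/3
L(v) = v**2/4 + sqrt(v)/12 + 101*v/2 (L(v) = ((v**2 + 202*v) + sqrt(v)/3)/4 = (v**2 + 202*v + sqrt(v)/3)/4 = v**2/4 + sqrt(v)/12 + 101*v/2)
L(182)/(1/(3750 + 35071)) - 43819/(16005 - 1*18929) = ((1/4)*182**2 + sqrt(182)/12 + (101/2)*182)/(1/(3750 + 35071)) - 43819/(16005 - 1*18929) = ((1/4)*33124 + sqrt(182)/12 + 9191)/(1/38821) - 43819/(16005 - 18929) = (8281 + sqrt(182)/12 + 9191)/(1/38821) - 43819/(-2924) = (17472 + sqrt(182)/12)*38821 - 43819*(-1/2924) = (678280512 + 38821*sqrt(182)/12) + 43819/2924 = 1983292260907/2924 + 38821*sqrt(182)/12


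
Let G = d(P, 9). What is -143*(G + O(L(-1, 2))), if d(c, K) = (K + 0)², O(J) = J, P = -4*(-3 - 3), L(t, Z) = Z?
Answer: -11869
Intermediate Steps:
P = 24 (P = -4*(-6) = 24)
d(c, K) = K²
G = 81 (G = 9² = 81)
-143*(G + O(L(-1, 2))) = -143*(81 + 2) = -143*83 = -11869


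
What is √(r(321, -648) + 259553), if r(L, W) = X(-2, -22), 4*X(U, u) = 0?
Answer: 7*√5297 ≈ 509.46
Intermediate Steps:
X(U, u) = 0 (X(U, u) = (¼)*0 = 0)
r(L, W) = 0
√(r(321, -648) + 259553) = √(0 + 259553) = √259553 = 7*√5297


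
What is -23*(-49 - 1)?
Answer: 1150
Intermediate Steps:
-23*(-49 - 1) = -23*(-50) = 1150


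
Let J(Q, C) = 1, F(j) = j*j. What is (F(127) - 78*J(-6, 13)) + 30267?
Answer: 46318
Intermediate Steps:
F(j) = j²
(F(127) - 78*J(-6, 13)) + 30267 = (127² - 78*1) + 30267 = (16129 - 78) + 30267 = 16051 + 30267 = 46318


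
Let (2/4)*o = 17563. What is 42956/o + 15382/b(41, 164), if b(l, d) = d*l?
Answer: 207286069/59046806 ≈ 3.5105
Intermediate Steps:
o = 35126 (o = 2*17563 = 35126)
42956/o + 15382/b(41, 164) = 42956/35126 + 15382/((164*41)) = 42956*(1/35126) + 15382/6724 = 21478/17563 + 15382*(1/6724) = 21478/17563 + 7691/3362 = 207286069/59046806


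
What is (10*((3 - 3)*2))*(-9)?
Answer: 0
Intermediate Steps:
(10*((3 - 3)*2))*(-9) = (10*(0*2))*(-9) = (10*0)*(-9) = 0*(-9) = 0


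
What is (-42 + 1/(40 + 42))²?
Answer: 11854249/6724 ≈ 1763.0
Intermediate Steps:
(-42 + 1/(40 + 42))² = (-42 + 1/82)² = (-3443/82)² = 11854249/6724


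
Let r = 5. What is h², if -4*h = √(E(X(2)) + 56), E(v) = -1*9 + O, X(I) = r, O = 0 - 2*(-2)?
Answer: 51/16 ≈ 3.1875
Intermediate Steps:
O = 4 (O = 0 + 4 = 4)
X(I) = 5
E(v) = -5 (E(v) = -1*9 + 4 = -9 + 4 = -5)
h = -√51/4 (h = -√(-5 + 56)/4 = -√51/4 ≈ -1.7854)
h² = (-√51/4)² = 51/16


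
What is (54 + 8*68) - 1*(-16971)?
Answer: 17569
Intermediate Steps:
(54 + 8*68) - 1*(-16971) = (54 + 544) + 16971 = 598 + 16971 = 17569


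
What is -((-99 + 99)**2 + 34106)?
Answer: -34106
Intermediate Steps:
-((-99 + 99)**2 + 34106) = -(0**2 + 34106) = -(0 + 34106) = -1*34106 = -34106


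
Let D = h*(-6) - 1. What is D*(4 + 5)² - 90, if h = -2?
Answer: 801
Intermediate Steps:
D = 11 (D = -2*(-6) - 1 = 12 - 1 = 11)
D*(4 + 5)² - 90 = 11*(4 + 5)² - 90 = 11*9² - 90 = 11*81 - 90 = 891 - 90 = 801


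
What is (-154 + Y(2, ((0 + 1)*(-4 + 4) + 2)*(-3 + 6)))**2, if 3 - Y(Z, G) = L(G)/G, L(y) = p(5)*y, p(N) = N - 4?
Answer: 23104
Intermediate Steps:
p(N) = -4 + N
L(y) = y (L(y) = (-4 + 5)*y = 1*y = y)
Y(Z, G) = 2 (Y(Z, G) = 3 - G/G = 3 - 1*1 = 3 - 1 = 2)
(-154 + Y(2, ((0 + 1)*(-4 + 4) + 2)*(-3 + 6)))**2 = (-154 + 2)**2 = (-152)**2 = 23104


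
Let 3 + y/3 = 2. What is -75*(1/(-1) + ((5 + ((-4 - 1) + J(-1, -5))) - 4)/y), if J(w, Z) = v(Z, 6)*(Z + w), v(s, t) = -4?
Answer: 575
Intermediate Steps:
y = -3 (y = -9 + 3*2 = -9 + 6 = -3)
J(w, Z) = -4*Z - 4*w (J(w, Z) = -4*(Z + w) = -4*Z - 4*w)
-75*(1/(-1) + ((5 + ((-4 - 1) + J(-1, -5))) - 4)/y) = -75*(1/(-1) + ((5 + ((-4 - 1) + (-4*(-5) - 4*(-1)))) - 4)/(-3)) = -75*(1*(-1) + ((5 + (-5 + (20 + 4))) - 4)*(-⅓)) = -75*(-1 + ((5 + (-5 + 24)) - 4)*(-⅓)) = -75*(-1 + ((5 + 19) - 4)*(-⅓)) = -75*(-1 + (24 - 4)*(-⅓)) = -75*(-1 + 20*(-⅓)) = -75*(-1 - 20/3) = -75*(-23/3) = 575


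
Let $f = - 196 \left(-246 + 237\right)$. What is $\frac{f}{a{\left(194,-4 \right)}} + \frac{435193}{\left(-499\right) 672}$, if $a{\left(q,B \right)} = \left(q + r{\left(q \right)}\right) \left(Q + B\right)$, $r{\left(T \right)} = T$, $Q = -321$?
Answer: $- \frac{13867338973}{10571215200} \approx -1.3118$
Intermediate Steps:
$f = 1764$ ($f = \left(-196\right) \left(-9\right) = 1764$)
$a{\left(q,B \right)} = 2 q \left(-321 + B\right)$ ($a{\left(q,B \right)} = \left(q + q\right) \left(-321 + B\right) = 2 q \left(-321 + B\right)$)
$\frac{f}{a{\left(194,-4 \right)}} + \frac{435193}{\left(-499\right) 672} = \frac{1764}{2 \cdot 194 \left(-321 - 4\right)} + \frac{435193}{\left(-499\right) 672} = \frac{1764}{2 \cdot 194 \left(-325\right)} + \frac{435193}{-335328} = \frac{1764}{-126100} + 435193 \left(- \frac{1}{335328}\right) = 1764 \left(- \frac{1}{126100}\right) - \frac{435193}{335328} = - \frac{441}{31525} - \frac{435193}{335328} = - \frac{13867338973}{10571215200}$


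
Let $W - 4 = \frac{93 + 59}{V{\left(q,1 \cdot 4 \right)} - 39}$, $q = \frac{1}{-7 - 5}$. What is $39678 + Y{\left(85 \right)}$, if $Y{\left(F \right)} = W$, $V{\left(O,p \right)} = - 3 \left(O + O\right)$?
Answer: $\frac{3055210}{77} \approx 39678.0$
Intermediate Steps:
$q = - \frac{1}{12}$ ($q = \frac{1}{-12} = - \frac{1}{12} \approx -0.083333$)
$V{\left(O,p \right)} = - 6 O$ ($V{\left(O,p \right)} = - 3 \cdot 2 O = - 6 O$)
$W = \frac{4}{77}$ ($W = 4 + \frac{93 + 59}{\left(-6\right) \left(- \frac{1}{12}\right) - 39} = 4 + \frac{152}{\frac{1}{2} - 39} = 4 + \frac{152}{- \frac{77}{2}} = 4 + 152 \left(- \frac{2}{77}\right) = 4 - \frac{304}{77} = \frac{4}{77} \approx 0.051948$)
$Y{\left(F \right)} = \frac{4}{77}$
$39678 + Y{\left(85 \right)} = 39678 + \frac{4}{77} = \frac{3055210}{77}$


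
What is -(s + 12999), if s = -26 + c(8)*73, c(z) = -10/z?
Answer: -51527/4 ≈ -12882.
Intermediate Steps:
s = -469/4 (s = -26 - 10/8*73 = -26 - 10*1/8*73 = -26 - 5/4*73 = -26 - 365/4 = -469/4 ≈ -117.25)
-(s + 12999) = -(-469/4 + 12999) = -1*51527/4 = -51527/4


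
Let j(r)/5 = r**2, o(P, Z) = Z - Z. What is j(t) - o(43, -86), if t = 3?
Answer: 45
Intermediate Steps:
o(P, Z) = 0
j(r) = 5*r**2
j(t) - o(43, -86) = 5*3**2 - 1*0 = 5*9 + 0 = 45 + 0 = 45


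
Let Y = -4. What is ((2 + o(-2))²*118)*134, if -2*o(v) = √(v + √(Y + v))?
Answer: 3953*(4 - √(-2 + I*√6))² ≈ 31234.0 - 41124.0*I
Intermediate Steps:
o(v) = -√(v + √(-4 + v))/2
((2 + o(-2))²*118)*134 = ((2 - √(-2 + √(-4 - 2))/2)²*118)*134 = ((2 - √(-2 + √(-6))/2)²*118)*134 = ((2 - √(-2 + I*√6)/2)²*118)*134 = (118*(2 - √(-2 + I*√6)/2)²)*134 = 15812*(2 - √(-2 + I*√6)/2)²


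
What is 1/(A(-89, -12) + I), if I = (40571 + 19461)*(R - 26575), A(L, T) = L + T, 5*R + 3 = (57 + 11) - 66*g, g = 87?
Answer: -5/8317554169 ≈ -6.0114e-10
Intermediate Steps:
R = -5677/5 (R = -⅗ + ((57 + 11) - 66*87)/5 = -⅗ + (68 - 5742)/5 = -⅗ + (⅕)*(-5674) = -⅗ - 5674/5 = -5677/5 ≈ -1135.4)
I = -8317553664/5 (I = (40571 + 19461)*(-5677/5 - 26575) = 60032*(-138552/5) = -8317553664/5 ≈ -1.6635e+9)
1/(A(-89, -12) + I) = 1/((-89 - 12) - 8317553664/5) = 1/(-101 - 8317553664/5) = 1/(-8317554169/5) = -5/8317554169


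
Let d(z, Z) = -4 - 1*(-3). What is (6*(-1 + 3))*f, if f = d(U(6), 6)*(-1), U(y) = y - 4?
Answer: 12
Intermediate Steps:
U(y) = -4 + y
d(z, Z) = -1 (d(z, Z) = -4 + 3 = -1)
f = 1 (f = -1*(-1) = 1)
(6*(-1 + 3))*f = (6*(-1 + 3))*1 = (6*2)*1 = 12*1 = 12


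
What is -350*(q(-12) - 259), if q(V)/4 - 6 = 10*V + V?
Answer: 267050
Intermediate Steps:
q(V) = 24 + 44*V (q(V) = 24 + 4*(10*V + V) = 24 + 4*(11*V) = 24 + 44*V)
-350*(q(-12) - 259) = -350*((24 + 44*(-12)) - 259) = -350*((24 - 528) - 259) = -350*(-504 - 259) = -350*(-763) = 267050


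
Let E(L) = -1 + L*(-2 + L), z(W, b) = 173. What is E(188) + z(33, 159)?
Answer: 35140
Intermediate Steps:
E(188) + z(33, 159) = (-1 + 188² - 2*188) + 173 = (-1 + 35344 - 376) + 173 = 34967 + 173 = 35140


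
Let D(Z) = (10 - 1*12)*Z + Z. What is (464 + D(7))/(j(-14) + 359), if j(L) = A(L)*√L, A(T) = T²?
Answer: 164063/666705 - 89572*I*√14/666705 ≈ 0.24608 - 0.50269*I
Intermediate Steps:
j(L) = L^(5/2) (j(L) = L²*√L = L^(5/2))
D(Z) = -Z (D(Z) = (10 - 12)*Z + Z = -2*Z + Z = -Z)
(464 + D(7))/(j(-14) + 359) = (464 - 1*7)/((-14)^(5/2) + 359) = (464 - 7)/(196*I*√14 + 359) = 457/(359 + 196*I*√14)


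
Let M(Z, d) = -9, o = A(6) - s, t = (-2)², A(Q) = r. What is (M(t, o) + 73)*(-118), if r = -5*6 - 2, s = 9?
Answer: -7552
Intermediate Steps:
r = -32 (r = -30 - 2 = -32)
A(Q) = -32
t = 4
o = -41 (o = -32 - 1*9 = -32 - 9 = -41)
(M(t, o) + 73)*(-118) = (-9 + 73)*(-118) = 64*(-118) = -7552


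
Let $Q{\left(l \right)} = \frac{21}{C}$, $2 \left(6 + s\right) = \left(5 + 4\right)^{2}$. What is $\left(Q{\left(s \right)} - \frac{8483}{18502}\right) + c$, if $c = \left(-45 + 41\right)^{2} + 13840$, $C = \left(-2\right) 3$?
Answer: $\frac{128145236}{9251} \approx 13852.0$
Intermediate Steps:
$C = -6$
$s = \frac{69}{2}$ ($s = -6 + \frac{\left(5 + 4\right)^{2}}{2} = -6 + \frac{9^{2}}{2} = -6 + \frac{1}{2} \cdot 81 = -6 + \frac{81}{2} = \frac{69}{2} \approx 34.5$)
$c = 13856$ ($c = \left(-4\right)^{2} + 13840 = 16 + 13840 = 13856$)
$Q{\left(l \right)} = - \frac{7}{2}$ ($Q{\left(l \right)} = \frac{21}{-6} = 21 \left(- \frac{1}{6}\right) = - \frac{7}{2}$)
$\left(Q{\left(s \right)} - \frac{8483}{18502}\right) + c = \left(- \frac{7}{2} - \frac{8483}{18502}\right) + 13856 = - \frac{36620}{9251} + 13856 = \frac{128145236}{9251}$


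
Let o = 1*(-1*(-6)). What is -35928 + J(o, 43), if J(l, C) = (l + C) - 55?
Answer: -35934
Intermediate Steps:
o = 6 (o = 1*6 = 6)
J(l, C) = -55 + C + l (J(l, C) = (C + l) - 55 = -55 + C + l)
-35928 + J(o, 43) = -35928 + (-55 + 43 + 6) = -35928 - 6 = -35934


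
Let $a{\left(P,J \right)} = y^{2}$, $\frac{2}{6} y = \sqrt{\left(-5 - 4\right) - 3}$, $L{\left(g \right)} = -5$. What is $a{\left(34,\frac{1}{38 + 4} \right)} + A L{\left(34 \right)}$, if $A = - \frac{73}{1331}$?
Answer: $- \frac{143383}{1331} \approx -107.73$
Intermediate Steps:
$y = 6 i \sqrt{3}$ ($y = 3 \sqrt{\left(-5 - 4\right) - 3} = 3 \sqrt{-9 - 3} = 3 \sqrt{-12} = 3 \cdot 2 i \sqrt{3} = 6 i \sqrt{3} \approx 10.392 i$)
$A = - \frac{73}{1331}$ ($A = \left(-73\right) \frac{1}{1331} = - \frac{73}{1331} \approx -0.054846$)
$a{\left(P,J \right)} = -108$ ($a{\left(P,J \right)} = \left(6 i \sqrt{3}\right)^{2} = -108$)
$a{\left(34,\frac{1}{38 + 4} \right)} + A L{\left(34 \right)} = -108 - - \frac{365}{1331} = -108 + \frac{365}{1331} = - \frac{143383}{1331}$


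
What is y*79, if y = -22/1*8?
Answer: -13904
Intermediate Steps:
y = -176 (y = -22*1*8 = -22*8 = -176)
y*79 = -176*79 = -13904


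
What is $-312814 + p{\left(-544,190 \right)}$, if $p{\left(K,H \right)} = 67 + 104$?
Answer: $-312643$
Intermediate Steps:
$p{\left(K,H \right)} = 171$
$-312814 + p{\left(-544,190 \right)} = -312814 + 171 = -312643$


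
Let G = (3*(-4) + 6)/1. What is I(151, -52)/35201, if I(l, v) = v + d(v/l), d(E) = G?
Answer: -58/35201 ≈ -0.0016477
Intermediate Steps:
G = -6 (G = (-12 + 6)*1 = -6*1 = -6)
d(E) = -6
I(l, v) = -6 + v (I(l, v) = v - 6 = -6 + v)
I(151, -52)/35201 = (-6 - 52)/35201 = -58*1/35201 = -58/35201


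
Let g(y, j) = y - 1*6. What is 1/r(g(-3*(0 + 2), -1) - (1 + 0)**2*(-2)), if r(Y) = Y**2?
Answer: 1/100 ≈ 0.010000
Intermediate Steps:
g(y, j) = -6 + y (g(y, j) = y - 6 = -6 + y)
1/r(g(-3*(0 + 2), -1) - (1 + 0)**2*(-2)) = 1/(((-6 - 3*(0 + 2)) - (1 + 0)**2*(-2))**2) = 1/(((-6 - 3*2) - 1**2*(-2))**2) = 1/(((-6 - 6) - (-2))**2) = 1/((-12 - 1*(-2))**2) = 1/((-12 + 2)**2) = 1/((-10)**2) = 1/100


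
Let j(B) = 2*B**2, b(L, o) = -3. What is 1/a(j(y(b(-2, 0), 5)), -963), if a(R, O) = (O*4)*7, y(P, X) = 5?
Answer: -1/26964 ≈ -3.7086e-5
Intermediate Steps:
a(R, O) = 28*O (a(R, O) = (4*O)*7 = 28*O)
1/a(j(y(b(-2, 0), 5)), -963) = 1/(28*(-963)) = 1/(-26964) = -1/26964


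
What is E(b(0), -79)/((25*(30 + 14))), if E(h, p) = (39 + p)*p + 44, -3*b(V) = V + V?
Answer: 801/275 ≈ 2.9127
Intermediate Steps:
b(V) = -2*V/3 (b(V) = -(V + V)/3 = -2*V/3)
E(h, p) = 44 + p*(39 + p) (E(h, p) = p*(39 + p) + 44 = 44 + p*(39 + p))
E(b(0), -79)/((25*(30 + 14))) = (44 + (-79)² + 39*(-79))/((25*(30 + 14))) = (44 + 6241 - 3081)/((25*44)) = 3204/1100 = 3204*(1/1100) = 801/275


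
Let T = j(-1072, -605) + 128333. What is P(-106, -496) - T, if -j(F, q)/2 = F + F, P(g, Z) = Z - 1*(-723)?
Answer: -132394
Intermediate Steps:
P(g, Z) = 723 + Z (P(g, Z) = Z + 723 = 723 + Z)
j(F, q) = -4*F (j(F, q) = -2*(F + F) = -4*F)
T = 132621 (T = -4*(-1072) + 128333 = 4288 + 128333 = 132621)
P(-106, -496) - T = (723 - 496) - 1*132621 = 227 - 132621 = -132394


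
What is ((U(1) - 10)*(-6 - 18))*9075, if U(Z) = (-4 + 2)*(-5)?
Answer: 0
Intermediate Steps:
U(Z) = 10 (U(Z) = -2*(-5) = 10)
((U(1) - 10)*(-6 - 18))*9075 = ((10 - 10)*(-6 - 18))*9075 = (0*(-24))*9075 = 0*9075 = 0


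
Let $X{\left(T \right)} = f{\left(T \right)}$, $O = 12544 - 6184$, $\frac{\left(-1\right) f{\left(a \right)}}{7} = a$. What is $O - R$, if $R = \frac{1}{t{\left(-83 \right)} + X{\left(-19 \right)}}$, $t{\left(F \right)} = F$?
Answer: $\frac{317999}{50} \approx 6360.0$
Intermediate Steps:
$f{\left(a \right)} = - 7 a$
$O = 6360$ ($O = 12544 - 6184 = 6360$)
$X{\left(T \right)} = - 7 T$
$R = \frac{1}{50}$ ($R = \frac{1}{-83 - -133} = \frac{1}{-83 + 133} = \frac{1}{50} \approx 0.02$)
$O - R = 6360 - \frac{1}{50} = \frac{317999}{50}$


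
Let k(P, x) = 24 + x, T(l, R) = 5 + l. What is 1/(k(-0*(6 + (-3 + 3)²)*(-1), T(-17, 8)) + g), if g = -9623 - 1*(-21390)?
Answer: 1/11779 ≈ 8.4897e-5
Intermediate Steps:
g = 11767 (g = -9623 + 21390 = 11767)
1/(k(-0*(6 + (-3 + 3)²)*(-1), T(-17, 8)) + g) = 1/((24 + (5 - 17)) + 11767) = 1/((24 - 12) + 11767) = 1/(12 + 11767) = 1/11779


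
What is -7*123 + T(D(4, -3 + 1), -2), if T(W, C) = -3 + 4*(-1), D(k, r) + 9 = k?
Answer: -868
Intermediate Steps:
D(k, r) = -9 + k
T(W, C) = -7 (T(W, C) = -3 - 4 = -7)
-7*123 + T(D(4, -3 + 1), -2) = -7*123 - 7 = -861 - 7 = -868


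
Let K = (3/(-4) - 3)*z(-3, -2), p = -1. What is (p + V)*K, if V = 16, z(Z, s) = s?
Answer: 225/2 ≈ 112.50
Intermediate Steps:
K = 15/2 (K = (3/(-4) - 3)*(-2) = (3*(-¼) - 3)*(-2) = (-¾ - 3)*(-2) = -15/4*(-2) = 15/2 ≈ 7.5000)
(p + V)*K = (-1 + 16)*(15/2) = 15*(15/2) = 225/2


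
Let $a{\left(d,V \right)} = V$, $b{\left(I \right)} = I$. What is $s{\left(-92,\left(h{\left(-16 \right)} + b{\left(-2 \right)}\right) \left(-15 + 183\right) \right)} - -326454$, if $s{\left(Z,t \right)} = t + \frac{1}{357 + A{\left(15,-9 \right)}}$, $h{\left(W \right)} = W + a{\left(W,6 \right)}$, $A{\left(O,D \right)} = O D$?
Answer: $\frac{72025237}{222} \approx 3.2444 \cdot 10^{5}$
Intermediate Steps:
$A{\left(O,D \right)} = D O$
$h{\left(W \right)} = 6 + W$ ($h{\left(W \right)} = W + 6 = 6 + W$)
$s{\left(Z,t \right)} = \frac{1}{222} + t$ ($s{\left(Z,t \right)} = t + \frac{1}{357 - 135} = t + \frac{1}{222} = \frac{1}{222} + t$)
$s{\left(-92,\left(h{\left(-16 \right)} + b{\left(-2 \right)}\right) \left(-15 + 183\right) \right)} - -326454 = \left(\frac{1}{222} + \left(\left(6 - 16\right) - 2\right) \left(-15 + 183\right)\right) - -326454 = \left(\frac{1}{222} + \left(-10 - 2\right) 168\right) + 326454 = \left(\frac{1}{222} - 2016\right) + 326454 = - \frac{447551}{222} + 326454 = \frac{72025237}{222}$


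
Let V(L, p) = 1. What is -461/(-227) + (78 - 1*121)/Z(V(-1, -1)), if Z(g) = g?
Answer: -9300/227 ≈ -40.969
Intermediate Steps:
-461/(-227) + (78 - 1*121)/Z(V(-1, -1)) = -461/(-227) + (78 - 1*121)/1 = -461*(-1/227) + (78 - 121)*1 = 461/227 - 43*1 = 461/227 - 43 = -9300/227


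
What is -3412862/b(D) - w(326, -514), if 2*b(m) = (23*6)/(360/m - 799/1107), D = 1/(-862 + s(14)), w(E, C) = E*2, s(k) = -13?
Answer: 1190084720785022/76383 ≈ 1.5580e+10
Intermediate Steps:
w(E, C) = 2*E
D = -1/875 (D = 1/(-862 - 13) = 1/(-875) = -1/875 ≈ -0.0011429)
b(m) = 69/(-799/1107 + 360/m) (b(m) = ((23*6)/(360/m - 799/1107))/2 = (138/(360/m - 799*1/1107))/2 = (138/(360/m - 799/1107))/2 = (138/(-799/1107 + 360/m))/2 = 69/(-799/1107 + 360/m))
-3412862/b(D) - w(326, -514) = -3412862/((-76383*(-1/875)/(-398520 + 799*(-1/875)))) - 2*326 = -3412862/((-76383*(-1/875)/(-398520 - 799/875))) - 1*652 = -3412862/((-76383*(-1/875)/(-348705799/875))) - 652 = -3412862/((-76383*(-1/875)*(-875/348705799))) - 652 = -3412862/(-76383/348705799) - 652 = -3412862*(-348705799/76383) - 652 = 1190084770586738/76383 - 652 = 1190084720785022/76383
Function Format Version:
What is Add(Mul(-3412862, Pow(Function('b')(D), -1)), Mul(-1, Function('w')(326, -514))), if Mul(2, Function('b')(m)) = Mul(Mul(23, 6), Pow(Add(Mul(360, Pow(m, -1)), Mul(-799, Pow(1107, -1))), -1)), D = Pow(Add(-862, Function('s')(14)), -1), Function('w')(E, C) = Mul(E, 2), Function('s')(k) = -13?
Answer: Rational(1190084720785022, 76383) ≈ 1.5580e+10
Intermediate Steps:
Function('w')(E, C) = Mul(2, E)
D = Rational(-1, 875) (D = Pow(Add(-862, -13), -1) = Pow(-875, -1) = Rational(-1, 875) ≈ -0.0011429)
Function('b')(m) = Mul(69, Pow(Add(Rational(-799, 1107), Mul(360, Pow(m, -1))), -1)) (Function('b')(m) = Mul(Rational(1, 2), Mul(Mul(23, 6), Pow(Add(Mul(360, Pow(m, -1)), Mul(-799, Pow(1107, -1))), -1))) = Mul(Rational(1, 2), Mul(138, Pow(Add(Mul(360, Pow(m, -1)), Mul(-799, Rational(1, 1107))), -1))) = Mul(Rational(1, 2), Mul(138, Pow(Add(Mul(360, Pow(m, -1)), Rational(-799, 1107)), -1))) = Mul(Rational(1, 2), Mul(138, Pow(Add(Rational(-799, 1107), Mul(360, Pow(m, -1))), -1))) = Mul(69, Pow(Add(Rational(-799, 1107), Mul(360, Pow(m, -1))), -1)))
Add(Mul(-3412862, Pow(Function('b')(D), -1)), Mul(-1, Function('w')(326, -514))) = Add(Mul(-3412862, Pow(Mul(-76383, Rational(-1, 875), Pow(Add(-398520, Mul(799, Rational(-1, 875))), -1)), -1)), Mul(-1, Mul(2, 326))) = Add(Mul(-3412862, Pow(Mul(-76383, Rational(-1, 875), Pow(Add(-398520, Rational(-799, 875)), -1)), -1)), Mul(-1, 652)) = Add(Mul(-3412862, Pow(Mul(-76383, Rational(-1, 875), Pow(Rational(-348705799, 875), -1)), -1)), -652) = Add(Mul(-3412862, Pow(Mul(-76383, Rational(-1, 875), Rational(-875, 348705799)), -1)), -652) = Add(Mul(-3412862, Pow(Rational(-76383, 348705799), -1)), -652) = Add(Mul(-3412862, Rational(-348705799, 76383)), -652) = Add(Rational(1190084770586738, 76383), -652) = Rational(1190084720785022, 76383)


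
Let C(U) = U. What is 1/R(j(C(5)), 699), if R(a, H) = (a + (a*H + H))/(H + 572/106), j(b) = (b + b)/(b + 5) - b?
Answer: -37333/111353 ≈ -0.33527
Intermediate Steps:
j(b) = -b + 2*b/(5 + b) (j(b) = (2*b)/(5 + b) - b = 2*b/(5 + b) - b = -b + 2*b/(5 + b))
R(a, H) = (H + a + H*a)/(286/53 + H) (R(a, H) = (a + (H*a + H))/(H + 572*(1/106)) = (a + (H + H*a))/(H + 286/53) = (H + a + H*a)/(286/53 + H))
1/R(j(C(5)), 699) = 1/(53*(699 - 1*5*(3 + 5)/(5 + 5) + 699*(-1*5*(3 + 5)/(5 + 5)))/(286 + 53*699)) = 1/(53*(699 - 1*5*8/10 + 699*(-1*5*8/10))/(286 + 37047)) = 1/(53*(699 - 1*5*1/10*8 + 699*(-1*5*1/10*8))/37333) = 1/(53*(1/37333)*(699 - 4 + 699*(-4))) = 1/(53*(1/37333)*(699 - 4 - 2796)) = 1/(53*(1/37333)*(-2101)) = 1/(-111353/37333) = -37333/111353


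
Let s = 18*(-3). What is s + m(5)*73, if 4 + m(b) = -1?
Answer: -419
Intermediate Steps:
s = -54
m(b) = -5 (m(b) = -4 - 1 = -5)
s + m(5)*73 = -54 - 5*73 = -54 - 365 = -419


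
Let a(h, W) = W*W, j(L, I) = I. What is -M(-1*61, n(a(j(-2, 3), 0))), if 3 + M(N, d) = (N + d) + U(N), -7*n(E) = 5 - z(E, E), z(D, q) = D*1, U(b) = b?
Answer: 880/7 ≈ 125.71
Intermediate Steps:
z(D, q) = D
a(h, W) = W²
n(E) = -5/7 + E/7 (n(E) = -(5 - E)/7 = -5/7 + E/7)
M(N, d) = -3 + d + 2*N (M(N, d) = -3 + ((N + d) + N) = -3 + (d + 2*N) = -3 + d + 2*N)
-M(-1*61, n(a(j(-2, 3), 0))) = -(-3 + (-5/7 + (⅐)*0²) + 2*(-1*61)) = -(-3 + (-5/7 + (⅐)*0) + 2*(-61)) = -(-3 + (-5/7 + 0) - 122) = -(-3 - 5/7 - 122) = -1*(-880/7) = 880/7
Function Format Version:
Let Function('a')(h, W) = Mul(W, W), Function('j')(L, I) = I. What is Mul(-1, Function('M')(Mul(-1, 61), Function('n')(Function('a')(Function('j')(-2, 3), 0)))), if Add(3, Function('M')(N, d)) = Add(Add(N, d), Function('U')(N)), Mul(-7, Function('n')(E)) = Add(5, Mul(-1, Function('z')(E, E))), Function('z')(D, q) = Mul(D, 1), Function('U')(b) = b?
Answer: Rational(880, 7) ≈ 125.71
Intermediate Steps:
Function('z')(D, q) = D
Function('a')(h, W) = Pow(W, 2)
Function('n')(E) = Add(Rational(-5, 7), Mul(Rational(1, 7), E)) (Function('n')(E) = Mul(Rational(-1, 7), Add(5, Mul(-1, E))) = Add(Rational(-5, 7), Mul(Rational(1, 7), E)))
Function('M')(N, d) = Add(-3, d, Mul(2, N)) (Function('M')(N, d) = Add(-3, Add(Add(N, d), N)) = Add(-3, Add(d, Mul(2, N))) = Add(-3, d, Mul(2, N)))
Mul(-1, Function('M')(Mul(-1, 61), Function('n')(Function('a')(Function('j')(-2, 3), 0)))) = Mul(-1, Add(-3, Add(Rational(-5, 7), Mul(Rational(1, 7), Pow(0, 2))), Mul(2, Mul(-1, 61)))) = Mul(-1, Add(-3, Add(Rational(-5, 7), Mul(Rational(1, 7), 0)), Mul(2, -61))) = Mul(-1, Add(-3, Add(Rational(-5, 7), 0), -122)) = Mul(-1, Add(-3, Rational(-5, 7), -122)) = Mul(-1, Rational(-880, 7)) = Rational(880, 7)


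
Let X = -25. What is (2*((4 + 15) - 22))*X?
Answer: 150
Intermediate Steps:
(2*((4 + 15) - 22))*X = (2*((4 + 15) - 22))*(-25) = (2*(19 - 22))*(-25) = (2*(-3))*(-25) = -6*(-25) = 150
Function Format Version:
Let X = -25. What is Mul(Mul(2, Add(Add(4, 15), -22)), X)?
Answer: 150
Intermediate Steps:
Mul(Mul(2, Add(Add(4, 15), -22)), X) = Mul(Mul(2, Add(Add(4, 15), -22)), -25) = Mul(Mul(2, Add(19, -22)), -25) = Mul(Mul(2, -3), -25) = Mul(-6, -25) = 150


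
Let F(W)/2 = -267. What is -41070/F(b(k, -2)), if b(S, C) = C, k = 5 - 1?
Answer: 6845/89 ≈ 76.910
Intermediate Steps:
k = 4
F(W) = -534 (F(W) = 2*(-267) = -534)
-41070/F(b(k, -2)) = -41070/(-534) = -41070*(-1/534) = 6845/89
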